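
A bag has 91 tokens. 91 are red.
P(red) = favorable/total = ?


P = 91/91 = 1.0000

P = 1.0000


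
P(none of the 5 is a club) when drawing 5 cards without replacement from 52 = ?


P(no clubs) = (39/52) × (38/51) × (37/50) × (36/49) × (35/48)
= 0.2215

P = 0.2215


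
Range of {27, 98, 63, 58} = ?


Max = 98, Min = 27
Range = 98 - 27 = 71

Range = 71


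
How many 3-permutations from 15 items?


P(15,3) = 15!/12!
= 1307674368000/479001600
= 2730

P(15,3) = 2730


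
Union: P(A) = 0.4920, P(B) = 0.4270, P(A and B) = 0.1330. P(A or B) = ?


P(A∪B) = 0.4920 + 0.4270 - 0.1330
= 0.9190 - 0.1330
= 0.7860

P(A∪B) = 0.7860


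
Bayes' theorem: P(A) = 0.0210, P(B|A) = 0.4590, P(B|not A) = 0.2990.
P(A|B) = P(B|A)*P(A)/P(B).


P(B) = P(B|A)*P(A) + P(B|A')*P(A')
= 0.4590*0.0210 + 0.2990*0.9790
= 0.009639 + 0.292721 = 0.302360
P(A|B) = 0.009639/0.302360 = 0.0319

P(A|B) = 0.0319


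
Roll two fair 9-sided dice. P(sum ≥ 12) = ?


Total outcomes = 9×9 = 81
Favorable (sum ≥ 12): 28
P = 28/81 = 0.3457

P = 0.3457


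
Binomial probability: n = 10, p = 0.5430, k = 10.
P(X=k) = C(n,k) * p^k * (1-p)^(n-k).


C(10,10) = 1
p^10 = 0.002228
(1-p)^0 = 1.000000
P = 1 * 0.002228 * 1.000000 = 0.0022

P(X=10) = 0.0022


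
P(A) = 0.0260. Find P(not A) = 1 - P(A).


P(not A) = 1 - 0.0260 = 0.9740

P(not A) = 0.9740


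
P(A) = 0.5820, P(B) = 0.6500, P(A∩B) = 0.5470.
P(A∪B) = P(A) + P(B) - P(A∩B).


P(A∪B) = 0.5820 + 0.6500 - 0.5470
= 1.2320 - 0.5470
= 0.6850

P(A∪B) = 0.6850


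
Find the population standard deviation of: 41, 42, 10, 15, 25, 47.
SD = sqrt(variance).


Mean = 30.0000
Variance = 200.6667
SD = sqrt(200.6667) = 14.1657

SD = 14.1657


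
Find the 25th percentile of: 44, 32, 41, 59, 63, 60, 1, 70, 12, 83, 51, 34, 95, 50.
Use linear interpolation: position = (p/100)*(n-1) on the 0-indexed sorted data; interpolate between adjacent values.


Sorted: 1, 12, 32, 34, 41, 44, 50, 51, 59, 60, 63, 70, 83, 95
n = 14
Index = 25/100 * 13 = 3.2500
Lower = data[3] = 34, Upper = data[4] = 41
P25 = 34 + 0.2500*(7) = 35.7500

P25 = 35.7500


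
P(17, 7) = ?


P(17,7) = 17!/10!
= 355687428096000/3628800
= 98017920

P(17,7) = 98017920


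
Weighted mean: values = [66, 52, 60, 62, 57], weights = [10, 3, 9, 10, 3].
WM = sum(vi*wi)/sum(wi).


Numerator = 66*10 + 52*3 + 60*9 + 62*10 + 57*3 = 2147
Denominator = 10 + 3 + 9 + 10 + 3 = 35
WM = 2147/35 = 61.3429

WM = 61.3429


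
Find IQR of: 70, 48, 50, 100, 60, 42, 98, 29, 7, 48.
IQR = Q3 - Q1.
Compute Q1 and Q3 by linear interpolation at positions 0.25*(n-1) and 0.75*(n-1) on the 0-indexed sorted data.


Sorted: 7, 29, 42, 48, 48, 50, 60, 70, 98, 100
Q1 (25th %ile) = 43.5000
Q3 (75th %ile) = 67.5000
IQR = 67.5000 - 43.5000 = 24.0000

IQR = 24.0000


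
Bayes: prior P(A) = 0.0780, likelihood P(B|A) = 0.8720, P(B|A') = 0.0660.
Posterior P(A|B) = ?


P(B) = P(B|A)*P(A) + P(B|A')*P(A')
= 0.8720*0.0780 + 0.0660*0.9220
= 0.068016 + 0.060852 = 0.128868
P(A|B) = 0.068016/0.128868 = 0.5278

P(A|B) = 0.5278


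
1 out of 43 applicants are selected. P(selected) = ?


P = 1/43 = 0.0233

P = 0.0233


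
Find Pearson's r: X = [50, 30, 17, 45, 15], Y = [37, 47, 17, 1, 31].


Mean X = 31.4000, Mean Y = 26.6000
SD X = 14.207041, SD Y = 16.069848
Cov = -23.440000
r = -23.440000/(14.207041*16.069848) = -0.1027

r = -0.1027


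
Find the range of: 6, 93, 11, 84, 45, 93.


Max = 93, Min = 6
Range = 93 - 6 = 87

Range = 87


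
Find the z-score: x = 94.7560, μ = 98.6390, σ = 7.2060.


z = (94.7560 - 98.6390)/7.2060
= -3.8830/7.2060
= -0.5389

z = -0.5389


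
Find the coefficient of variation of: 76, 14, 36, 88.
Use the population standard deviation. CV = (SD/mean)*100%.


Mean = 53.5000
SD = 29.8454
CV = (29.8454/53.5000)*100 = 55.7859%

CV = 55.7859%


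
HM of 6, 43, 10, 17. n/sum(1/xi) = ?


Sum of reciprocals = 1/6 + 1/43 + 1/10 + 1/17 = 0.348746
HM = 4/0.348746 = 11.4697

HM = 11.4697


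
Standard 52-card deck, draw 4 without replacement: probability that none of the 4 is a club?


P(no clubs) = (39/52) × (38/51) × (37/50) × (36/49)
= 0.3038

P = 0.3038


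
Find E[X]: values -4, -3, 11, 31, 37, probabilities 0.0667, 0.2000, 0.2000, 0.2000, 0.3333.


E[X] = -4*0.0667 - 3*0.2000 + 11*0.2000 + 31*0.2000 + 37*0.3333
= -0.2668 - 0.6000 + 2.2000 + 6.2000 + 12.3321
= 19.8653

E[X] = 19.8653


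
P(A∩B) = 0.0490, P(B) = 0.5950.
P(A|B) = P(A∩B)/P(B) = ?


P(A|B) = 0.0490/0.5950 = 0.0824

P(A|B) = 0.0824


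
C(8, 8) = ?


C(8,8) = 8!/(8! × 0!)
= 40320/(40320 × 1)
= 1

C(8,8) = 1


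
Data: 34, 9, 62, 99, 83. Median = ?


Sorted: 9, 34, 62, 83, 99
n = 5 (odd)
Middle value = 62

Median = 62


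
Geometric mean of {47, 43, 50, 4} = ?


Product = 47 × 43 × 50 × 4 = 404200
GM = 404200^(1/4) = 25.2144

GM = 25.2144


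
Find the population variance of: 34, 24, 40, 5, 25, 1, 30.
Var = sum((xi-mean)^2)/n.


Mean = 22.7143
Squared deviations: 127.3673, 1.6531, 298.7959, 313.7959, 5.2245, 471.5102, 53.0816
Sum = 1271.4286
Variance = 1271.4286/7 = 181.6327

Variance = 181.6327


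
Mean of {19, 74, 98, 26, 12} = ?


Sum = 19 + 74 + 98 + 26 + 12 = 229
n = 5
Mean = 229/5 = 45.8000

Mean = 45.8000


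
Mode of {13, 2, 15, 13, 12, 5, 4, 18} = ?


Frequencies: 2:1, 4:1, 5:1, 12:1, 13:2, 15:1, 18:1
Max frequency = 2
Mode = 13

Mode = 13


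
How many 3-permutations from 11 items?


P(11,3) = 11!/8!
= 39916800/40320
= 990

P(11,3) = 990


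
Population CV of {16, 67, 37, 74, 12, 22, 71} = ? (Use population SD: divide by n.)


Mean = 42.7143
SD = 25.3192
CV = (25.3192/42.7143)*100 = 59.2757%

CV = 59.2757%


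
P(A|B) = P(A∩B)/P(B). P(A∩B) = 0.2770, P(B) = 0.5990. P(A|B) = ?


P(A|B) = 0.2770/0.5990 = 0.4624

P(A|B) = 0.4624


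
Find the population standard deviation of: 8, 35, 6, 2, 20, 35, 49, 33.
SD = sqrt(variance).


Mean = 23.5000
Variance = 253.2500
SD = sqrt(253.2500) = 15.9138

SD = 15.9138


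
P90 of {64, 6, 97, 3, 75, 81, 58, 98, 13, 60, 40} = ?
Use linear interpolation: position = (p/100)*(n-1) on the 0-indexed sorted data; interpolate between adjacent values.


Sorted: 3, 6, 13, 40, 58, 60, 64, 75, 81, 97, 98
n = 11
Index = 90/100 * 10 = 9.0000
Lower = data[9] = 97, Upper = data[10] = 98
P90 = 97 + 0*(1) = 97.0000

P90 = 97.0000


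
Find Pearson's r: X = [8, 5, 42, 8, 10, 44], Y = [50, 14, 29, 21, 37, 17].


Mean X = 19.5000, Mean Y = 28.0000
SD X = 16.690816, SD Y = 12.463279
Cov = -50.333333
r = -50.333333/(16.690816*12.463279) = -0.2420

r = -0.2420


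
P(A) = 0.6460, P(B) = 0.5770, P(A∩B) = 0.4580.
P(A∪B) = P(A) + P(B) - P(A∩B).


P(A∪B) = 0.6460 + 0.5770 - 0.4580
= 1.2230 - 0.4580
= 0.7650

P(A∪B) = 0.7650


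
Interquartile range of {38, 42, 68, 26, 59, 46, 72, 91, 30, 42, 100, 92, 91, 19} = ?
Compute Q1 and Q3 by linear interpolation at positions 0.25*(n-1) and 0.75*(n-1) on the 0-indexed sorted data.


Sorted: 19, 26, 30, 38, 42, 42, 46, 59, 68, 72, 91, 91, 92, 100
Q1 (25th %ile) = 39.0000
Q3 (75th %ile) = 86.2500
IQR = 86.2500 - 39.0000 = 47.2500

IQR = 47.2500


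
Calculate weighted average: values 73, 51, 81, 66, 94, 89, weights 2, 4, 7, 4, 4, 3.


Numerator = 73*2 + 51*4 + 81*7 + 66*4 + 94*4 + 89*3 = 1824
Denominator = 2 + 4 + 7 + 4 + 4 + 3 = 24
WM = 1824/24 = 76.0000

WM = 76.0000


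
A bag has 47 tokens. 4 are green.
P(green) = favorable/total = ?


P = 4/47 = 0.0851

P = 0.0851


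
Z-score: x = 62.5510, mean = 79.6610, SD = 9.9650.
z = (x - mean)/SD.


z = (62.5510 - 79.6610)/9.9650
= -17.1100/9.9650
= -1.7170

z = -1.7170


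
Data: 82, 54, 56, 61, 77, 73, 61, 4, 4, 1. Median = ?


Sorted: 1, 4, 4, 54, 56, 61, 61, 73, 77, 82
n = 10 (even)
Middle values: 56 and 61
Median = (56+61)/2 = 58.5000

Median = 58.5000


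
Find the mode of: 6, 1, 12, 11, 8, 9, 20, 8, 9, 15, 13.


Frequencies: 1:1, 6:1, 8:2, 9:2, 11:1, 12:1, 13:1, 15:1, 20:1
Max frequency = 2
Mode = 8, 9

Mode = 8, 9


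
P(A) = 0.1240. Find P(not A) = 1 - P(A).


P(not A) = 1 - 0.1240 = 0.8760

P(not A) = 0.8760


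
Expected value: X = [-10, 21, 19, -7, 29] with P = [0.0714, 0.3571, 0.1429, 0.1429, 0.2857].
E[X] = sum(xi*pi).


E[X] = -10*0.0714 + 21*0.3571 + 19*0.1429 - 7*0.1429 + 29*0.2857
= -0.7140 + 7.4991 + 2.7151 - 1.0003 + 8.2853
= 16.7852

E[X] = 16.7852


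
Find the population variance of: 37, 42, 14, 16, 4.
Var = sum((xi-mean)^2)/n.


Mean = 22.6000
Squared deviations: 207.3600, 376.3600, 73.9600, 43.5600, 345.9600
Sum = 1047.2000
Variance = 1047.2000/5 = 209.4400

Variance = 209.4400


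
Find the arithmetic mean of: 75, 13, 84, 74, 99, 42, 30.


Sum = 75 + 13 + 84 + 74 + 99 + 42 + 30 = 417
n = 7
Mean = 417/7 = 59.5714

Mean = 59.5714


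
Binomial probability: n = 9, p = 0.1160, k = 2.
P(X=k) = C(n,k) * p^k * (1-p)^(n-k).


C(9,2) = 36
p^2 = 0.013456
(1-p)^7 = 0.421858
P = 36 * 0.013456 * 0.421858 = 0.2044

P(X=2) = 0.2044


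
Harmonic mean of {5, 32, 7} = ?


Sum of reciprocals = 1/5 + 1/32 + 1/7 = 0.374107
HM = 3/0.374107 = 8.0191

HM = 8.0191


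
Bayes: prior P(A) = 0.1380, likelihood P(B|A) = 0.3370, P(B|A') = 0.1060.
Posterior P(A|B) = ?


P(B) = P(B|A)*P(A) + P(B|A')*P(A')
= 0.3370*0.1380 + 0.1060*0.8620
= 0.046506 + 0.091372 = 0.137878
P(A|B) = 0.046506/0.137878 = 0.3373

P(A|B) = 0.3373


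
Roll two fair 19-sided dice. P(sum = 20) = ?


Total outcomes = 19×19 = 361
Favorable (sum = 20): 19
P = 19/361 = 0.0526

P = 0.0526


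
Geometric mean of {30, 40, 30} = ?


Product = 30 × 40 × 30 = 36000
GM = 36000^(1/3) = 33.0193

GM = 33.0193


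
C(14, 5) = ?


C(14,5) = 14!/(5! × 9!)
= 87178291200/(120 × 362880)
= 2002

C(14,5) = 2002


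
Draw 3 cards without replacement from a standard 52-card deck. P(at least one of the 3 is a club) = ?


P(at least one) = 1 - P(none)
P(none) = (39/52) × (38/51) × (37/50) = 0.413529
P(at least one) = 1 - 0.413529 = 0.5865

P = 0.5865


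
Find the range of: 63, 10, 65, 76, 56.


Max = 76, Min = 10
Range = 76 - 10 = 66

Range = 66


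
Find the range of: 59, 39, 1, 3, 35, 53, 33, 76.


Max = 76, Min = 1
Range = 76 - 1 = 75

Range = 75


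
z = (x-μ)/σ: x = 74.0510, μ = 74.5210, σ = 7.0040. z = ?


z = (74.0510 - 74.5210)/7.0040
= -0.4700/7.0040
= -0.0671

z = -0.0671


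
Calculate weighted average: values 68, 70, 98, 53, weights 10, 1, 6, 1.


Numerator = 68*10 + 70*1 + 98*6 + 53*1 = 1391
Denominator = 10 + 1 + 6 + 1 = 18
WM = 1391/18 = 77.2778

WM = 77.2778


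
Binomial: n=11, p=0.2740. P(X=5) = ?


C(11,5) = 462
p^5 = 0.001544
(1-p)^6 = 0.146427
P = 462 * 0.001544 * 0.146427 = 0.1045

P(X=5) = 0.1045


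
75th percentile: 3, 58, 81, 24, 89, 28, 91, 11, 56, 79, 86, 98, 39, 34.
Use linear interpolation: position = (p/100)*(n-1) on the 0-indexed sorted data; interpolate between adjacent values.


Sorted: 3, 11, 24, 28, 34, 39, 56, 58, 79, 81, 86, 89, 91, 98
n = 14
Index = 75/100 * 13 = 9.7500
Lower = data[9] = 81, Upper = data[10] = 86
P75 = 81 + 0.7500*(5) = 84.7500

P75 = 84.7500


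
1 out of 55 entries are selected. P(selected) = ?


P = 1/55 = 0.0182

P = 0.0182


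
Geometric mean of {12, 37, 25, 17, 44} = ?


Product = 12 × 37 × 25 × 17 × 44 = 8302800
GM = 8302800^(1/5) = 24.2016

GM = 24.2016


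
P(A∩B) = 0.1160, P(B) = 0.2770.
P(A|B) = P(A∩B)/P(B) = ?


P(A|B) = 0.1160/0.2770 = 0.4188

P(A|B) = 0.4188


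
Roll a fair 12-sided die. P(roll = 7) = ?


Favorable outcomes (roll = 7): 1
Total outcomes = 12
P = 1/12 = 0.0833

P = 0.0833


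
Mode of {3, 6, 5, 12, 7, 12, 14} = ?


Frequencies: 3:1, 5:1, 6:1, 7:1, 12:2, 14:1
Max frequency = 2
Mode = 12

Mode = 12


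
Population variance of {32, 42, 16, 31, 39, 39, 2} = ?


Mean = 28.7143
Squared deviations: 10.7959, 176.5102, 161.6531, 5.2245, 105.7959, 105.7959, 713.6531
Sum = 1279.4286
Variance = 1279.4286/7 = 182.7755

Variance = 182.7755


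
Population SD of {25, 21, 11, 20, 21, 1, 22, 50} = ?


Mean = 21.3750
Variance = 169.7344
SD = sqrt(169.7344) = 13.0282

SD = 13.0282


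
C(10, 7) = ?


C(10,7) = 10!/(7! × 3!)
= 3628800/(5040 × 6)
= 120

C(10,7) = 120


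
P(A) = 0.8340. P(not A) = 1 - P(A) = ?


P(not A) = 1 - 0.8340 = 0.1660

P(not A) = 0.1660


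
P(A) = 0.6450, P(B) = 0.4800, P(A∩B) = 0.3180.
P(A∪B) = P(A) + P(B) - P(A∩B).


P(A∪B) = 0.6450 + 0.4800 - 0.3180
= 1.1250 - 0.3180
= 0.8070

P(A∪B) = 0.8070


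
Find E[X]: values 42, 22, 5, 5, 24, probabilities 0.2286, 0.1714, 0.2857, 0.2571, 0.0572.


E[X] = 42*0.2286 + 22*0.1714 + 5*0.2857 + 5*0.2571 + 24*0.0572
= 9.6012 + 3.7708 + 1.4285 + 1.2855 + 1.3728
= 17.4588

E[X] = 17.4588


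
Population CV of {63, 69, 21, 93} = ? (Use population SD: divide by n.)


Mean = 61.5000
SD = 25.9374
CV = (25.9374/61.5000)*100 = 42.1747%

CV = 42.1747%


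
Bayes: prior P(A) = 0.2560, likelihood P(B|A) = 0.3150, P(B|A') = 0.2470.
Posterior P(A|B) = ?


P(B) = P(B|A)*P(A) + P(B|A')*P(A')
= 0.3150*0.2560 + 0.2470*0.7440
= 0.080640 + 0.183768 = 0.264408
P(A|B) = 0.080640/0.264408 = 0.3050

P(A|B) = 0.3050


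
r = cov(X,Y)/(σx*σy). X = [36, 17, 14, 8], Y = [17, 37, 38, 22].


Mean X = 18.7500, Mean Y = 28.5000
SD X = 10.473180, SD Y = 9.178780
Cov = -47.125000
r = -47.125000/(10.473180*9.178780) = -0.4902

r = -0.4902


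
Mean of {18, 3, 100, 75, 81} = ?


Sum = 18 + 3 + 100 + 75 + 81 = 277
n = 5
Mean = 277/5 = 55.4000

Mean = 55.4000


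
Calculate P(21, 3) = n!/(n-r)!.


P(21,3) = 21!/18!
= 51090942171709440000/6402373705728000
= 7980

P(21,3) = 7980


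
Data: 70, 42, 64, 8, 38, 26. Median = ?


Sorted: 8, 26, 38, 42, 64, 70
n = 6 (even)
Middle values: 38 and 42
Median = (38+42)/2 = 40.0000

Median = 40.0000


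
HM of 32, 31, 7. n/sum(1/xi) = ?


Sum of reciprocals = 1/32 + 1/31 + 1/7 = 0.206365
HM = 3/0.206365 = 14.5373

HM = 14.5373


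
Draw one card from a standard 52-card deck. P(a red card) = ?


26 red cards in 52 cards
P = 26/52 = 0.5000

P = 0.5000


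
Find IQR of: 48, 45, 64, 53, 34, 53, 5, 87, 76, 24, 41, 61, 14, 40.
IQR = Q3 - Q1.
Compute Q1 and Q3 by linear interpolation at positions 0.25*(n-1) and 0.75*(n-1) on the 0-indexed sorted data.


Sorted: 5, 14, 24, 34, 40, 41, 45, 48, 53, 53, 61, 64, 76, 87
Q1 (25th %ile) = 35.5000
Q3 (75th %ile) = 59.0000
IQR = 59.0000 - 35.5000 = 23.5000

IQR = 23.5000


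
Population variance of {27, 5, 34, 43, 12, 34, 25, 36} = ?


Mean = 27.0000
Squared deviations: 0, 484.0000, 49.0000, 256.0000, 225.0000, 49.0000, 4.0000, 81.0000
Sum = 1148.0000
Variance = 1148.0000/8 = 143.5000

Variance = 143.5000


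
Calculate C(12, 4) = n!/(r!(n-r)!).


C(12,4) = 12!/(4! × 8!)
= 479001600/(24 × 40320)
= 495

C(12,4) = 495


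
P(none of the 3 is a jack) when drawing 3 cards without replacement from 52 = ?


P(no jacks) = (48/52) × (47/51) × (46/50)
= 0.7826

P = 0.7826


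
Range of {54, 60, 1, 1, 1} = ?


Max = 60, Min = 1
Range = 60 - 1 = 59

Range = 59


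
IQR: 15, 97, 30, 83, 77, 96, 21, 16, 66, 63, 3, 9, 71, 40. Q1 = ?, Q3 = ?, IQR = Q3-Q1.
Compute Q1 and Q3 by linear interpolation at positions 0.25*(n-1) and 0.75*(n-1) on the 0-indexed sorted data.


Sorted: 3, 9, 15, 16, 21, 30, 40, 63, 66, 71, 77, 83, 96, 97
Q1 (25th %ile) = 17.2500
Q3 (75th %ile) = 75.5000
IQR = 75.5000 - 17.2500 = 58.2500

IQR = 58.2500


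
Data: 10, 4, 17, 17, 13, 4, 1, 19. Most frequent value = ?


Frequencies: 1:1, 4:2, 10:1, 13:1, 17:2, 19:1
Max frequency = 2
Mode = 4, 17

Mode = 4, 17


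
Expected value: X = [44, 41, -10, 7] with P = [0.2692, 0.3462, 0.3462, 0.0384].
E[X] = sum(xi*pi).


E[X] = 44*0.2692 + 41*0.3462 - 10*0.3462 + 7*0.0384
= 11.8448 + 14.1942 - 3.4620 + 0.2688
= 22.8458

E[X] = 22.8458


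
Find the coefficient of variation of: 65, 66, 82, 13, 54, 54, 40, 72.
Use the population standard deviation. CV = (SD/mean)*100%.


Mean = 55.7500
SD = 20.0795
CV = (20.0795/55.7500)*100 = 36.0171%

CV = 36.0171%


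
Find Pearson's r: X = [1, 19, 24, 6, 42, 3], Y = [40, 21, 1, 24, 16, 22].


Mean X = 15.8333, Mean Y = 20.6667
SD X = 14.392320, SD Y = 11.513277
Cov = -103.055556
r = -103.055556/(14.392320*11.513277) = -0.6219

r = -0.6219


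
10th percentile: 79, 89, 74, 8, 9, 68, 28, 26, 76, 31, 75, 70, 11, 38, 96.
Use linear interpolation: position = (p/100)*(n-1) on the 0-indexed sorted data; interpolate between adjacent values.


Sorted: 8, 9, 11, 26, 28, 31, 38, 68, 70, 74, 75, 76, 79, 89, 96
n = 15
Index = 10/100 * 14 = 1.4000
Lower = data[1] = 9, Upper = data[2] = 11
P10 = 9 + 0.4000*(2) = 9.8000

P10 = 9.8000


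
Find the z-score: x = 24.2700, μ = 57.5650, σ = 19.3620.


z = (24.2700 - 57.5650)/19.3620
= -33.2950/19.3620
= -1.7196

z = -1.7196


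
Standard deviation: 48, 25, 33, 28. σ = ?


Mean = 33.5000
Variance = 78.2500
SD = sqrt(78.2500) = 8.8459

SD = 8.8459


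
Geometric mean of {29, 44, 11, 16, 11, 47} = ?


Product = 29 × 44 × 11 × 16 × 11 × 47 = 116105792
GM = 116105792^(1/6) = 22.0873

GM = 22.0873


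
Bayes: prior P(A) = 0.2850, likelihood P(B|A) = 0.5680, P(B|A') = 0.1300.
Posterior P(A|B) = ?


P(B) = P(B|A)*P(A) + P(B|A')*P(A')
= 0.5680*0.2850 + 0.1300*0.7150
= 0.161880 + 0.092950 = 0.254830
P(A|B) = 0.161880/0.254830 = 0.6352

P(A|B) = 0.6352


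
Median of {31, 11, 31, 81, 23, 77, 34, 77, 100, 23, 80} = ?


Sorted: 11, 23, 23, 31, 31, 34, 77, 77, 80, 81, 100
n = 11 (odd)
Middle value = 34

Median = 34


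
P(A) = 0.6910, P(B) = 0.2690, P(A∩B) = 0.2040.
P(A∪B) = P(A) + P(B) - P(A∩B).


P(A∪B) = 0.6910 + 0.2690 - 0.2040
= 0.9600 - 0.2040
= 0.7560

P(A∪B) = 0.7560


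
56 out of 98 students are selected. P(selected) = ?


P = 56/98 = 0.5714

P = 0.5714


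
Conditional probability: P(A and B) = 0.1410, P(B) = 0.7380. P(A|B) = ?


P(A|B) = 0.1410/0.7380 = 0.1911

P(A|B) = 0.1911


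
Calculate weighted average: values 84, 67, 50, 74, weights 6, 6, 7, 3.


Numerator = 84*6 + 67*6 + 50*7 + 74*3 = 1478
Denominator = 6 + 6 + 7 + 3 = 22
WM = 1478/22 = 67.1818

WM = 67.1818


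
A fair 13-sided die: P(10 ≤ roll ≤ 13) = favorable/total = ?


Favorable outcomes (10 ≤ roll ≤ 13): 4
Total outcomes = 13
P = 4/13 = 0.3077

P = 0.3077


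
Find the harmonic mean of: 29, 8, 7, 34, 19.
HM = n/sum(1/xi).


Sum of reciprocals = 1/29 + 1/8 + 1/7 + 1/34 + 1/19 = 0.384383
HM = 5/0.384383 = 13.0079

HM = 13.0079


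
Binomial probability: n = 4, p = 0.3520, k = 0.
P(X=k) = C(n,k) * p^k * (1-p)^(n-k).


C(4,0) = 1
p^0 = 1.000000
(1-p)^4 = 0.176319
P = 1 * 1.000000 * 0.176319 = 0.1763

P(X=0) = 0.1763


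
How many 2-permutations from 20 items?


P(20,2) = 20!/18!
= 2432902008176640000/6402373705728000
= 380

P(20,2) = 380


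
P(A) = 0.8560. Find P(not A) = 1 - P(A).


P(not A) = 1 - 0.8560 = 0.1440

P(not A) = 0.1440


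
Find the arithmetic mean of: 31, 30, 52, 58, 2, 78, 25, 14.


Sum = 31 + 30 + 52 + 58 + 2 + 78 + 25 + 14 = 290
n = 8
Mean = 290/8 = 36.2500

Mean = 36.2500


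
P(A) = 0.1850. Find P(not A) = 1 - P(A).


P(not A) = 1 - 0.1850 = 0.8150

P(not A) = 0.8150


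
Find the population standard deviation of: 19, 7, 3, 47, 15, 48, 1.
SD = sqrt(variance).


Mean = 20.0000
Variance = 336.8571
SD = sqrt(336.8571) = 18.3537

SD = 18.3537


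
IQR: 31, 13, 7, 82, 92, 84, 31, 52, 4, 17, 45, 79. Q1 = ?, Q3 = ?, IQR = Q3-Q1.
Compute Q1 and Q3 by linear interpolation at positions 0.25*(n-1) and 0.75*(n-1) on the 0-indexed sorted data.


Sorted: 4, 7, 13, 17, 31, 31, 45, 52, 79, 82, 84, 92
Q1 (25th %ile) = 16.0000
Q3 (75th %ile) = 79.7500
IQR = 79.7500 - 16.0000 = 63.7500

IQR = 63.7500


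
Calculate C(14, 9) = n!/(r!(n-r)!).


C(14,9) = 14!/(9! × 5!)
= 87178291200/(362880 × 120)
= 2002

C(14,9) = 2002


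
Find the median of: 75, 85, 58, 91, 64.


Sorted: 58, 64, 75, 85, 91
n = 5 (odd)
Middle value = 75

Median = 75


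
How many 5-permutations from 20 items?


P(20,5) = 20!/15!
= 2432902008176640000/1307674368000
= 1860480

P(20,5) = 1860480


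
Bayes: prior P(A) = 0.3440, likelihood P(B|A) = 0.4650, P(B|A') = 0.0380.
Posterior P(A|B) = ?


P(B) = P(B|A)*P(A) + P(B|A')*P(A')
= 0.4650*0.3440 + 0.0380*0.6560
= 0.159960 + 0.024928 = 0.184888
P(A|B) = 0.159960/0.184888 = 0.8652

P(A|B) = 0.8652


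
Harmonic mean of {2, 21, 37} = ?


Sum of reciprocals = 1/2 + 1/21 + 1/37 = 0.574646
HM = 3/0.574646 = 5.2206

HM = 5.2206


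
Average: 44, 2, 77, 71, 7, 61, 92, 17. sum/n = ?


Sum = 44 + 2 + 77 + 71 + 7 + 61 + 92 + 17 = 371
n = 8
Mean = 371/8 = 46.3750

Mean = 46.3750


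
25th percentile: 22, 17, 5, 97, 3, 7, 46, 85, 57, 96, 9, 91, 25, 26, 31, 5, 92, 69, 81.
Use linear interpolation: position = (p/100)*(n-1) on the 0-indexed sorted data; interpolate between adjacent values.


Sorted: 3, 5, 5, 7, 9, 17, 22, 25, 26, 31, 46, 57, 69, 81, 85, 91, 92, 96, 97
n = 19
Index = 25/100 * 18 = 4.5000
Lower = data[4] = 9, Upper = data[5] = 17
P25 = 9 + 0.5000*(8) = 13.0000

P25 = 13.0000


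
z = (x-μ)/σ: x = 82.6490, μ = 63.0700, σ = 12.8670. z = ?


z = (82.6490 - 63.0700)/12.8670
= 19.5790/12.8670
= 1.5216

z = 1.5216


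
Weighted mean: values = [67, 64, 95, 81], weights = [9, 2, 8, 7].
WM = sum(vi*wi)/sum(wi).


Numerator = 67*9 + 64*2 + 95*8 + 81*7 = 2058
Denominator = 9 + 2 + 8 + 7 = 26
WM = 2058/26 = 79.1538

WM = 79.1538


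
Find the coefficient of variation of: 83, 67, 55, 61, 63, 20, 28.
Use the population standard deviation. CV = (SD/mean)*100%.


Mean = 53.8571
SD = 20.6081
CV = (20.6081/53.8571)*100 = 38.2644%

CV = 38.2644%


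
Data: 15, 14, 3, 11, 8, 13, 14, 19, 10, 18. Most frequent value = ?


Frequencies: 3:1, 8:1, 10:1, 11:1, 13:1, 14:2, 15:1, 18:1, 19:1
Max frequency = 2
Mode = 14

Mode = 14


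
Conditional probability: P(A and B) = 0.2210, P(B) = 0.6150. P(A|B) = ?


P(A|B) = 0.2210/0.6150 = 0.3593

P(A|B) = 0.3593


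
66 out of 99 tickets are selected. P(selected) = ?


P = 66/99 = 0.6667

P = 0.6667


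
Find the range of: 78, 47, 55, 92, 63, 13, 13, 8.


Max = 92, Min = 8
Range = 92 - 8 = 84

Range = 84


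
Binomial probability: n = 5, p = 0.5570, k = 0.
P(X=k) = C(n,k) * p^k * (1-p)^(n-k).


C(5,0) = 1
p^0 = 1.000000
(1-p)^5 = 0.017062
P = 1 * 1.000000 * 0.017062 = 0.0171

P(X=0) = 0.0171


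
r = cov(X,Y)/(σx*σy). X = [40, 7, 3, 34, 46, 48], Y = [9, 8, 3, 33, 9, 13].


Mean X = 29.6667, Mean Y = 12.5000
SD X = 18.043158, SD Y = 9.622023
Cov = 60.000000
r = 60.000000/(18.043158*9.622023) = 0.3456

r = 0.3456


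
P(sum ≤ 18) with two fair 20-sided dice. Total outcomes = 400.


Total outcomes = 20×20 = 400
Favorable (sum ≤ 18): 153
P = 153/400 = 0.3825

P = 0.3825


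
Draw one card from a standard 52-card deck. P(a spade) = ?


13 spades in 52 cards
P = 13/52 = 0.2500

P = 0.2500


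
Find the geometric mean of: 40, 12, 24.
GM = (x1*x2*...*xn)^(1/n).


Product = 40 × 12 × 24 = 11520
GM = 11520^(1/3) = 22.5849

GM = 22.5849


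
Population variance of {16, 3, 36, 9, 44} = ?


Mean = 21.6000
Squared deviations: 31.3600, 345.9600, 207.3600, 158.7600, 501.7600
Sum = 1245.2000
Variance = 1245.2000/5 = 249.0400

Variance = 249.0400


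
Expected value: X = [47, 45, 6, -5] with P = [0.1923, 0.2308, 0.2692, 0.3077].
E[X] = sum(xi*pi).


E[X] = 47*0.1923 + 45*0.2308 + 6*0.2692 - 5*0.3077
= 9.0381 + 10.3860 + 1.6152 - 1.5385
= 19.5008

E[X] = 19.5008


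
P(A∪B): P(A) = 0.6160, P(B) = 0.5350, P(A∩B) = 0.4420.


P(A∪B) = 0.6160 + 0.5350 - 0.4420
= 1.1510 - 0.4420
= 0.7090

P(A∪B) = 0.7090


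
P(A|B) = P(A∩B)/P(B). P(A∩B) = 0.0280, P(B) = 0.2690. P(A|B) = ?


P(A|B) = 0.0280/0.2690 = 0.1041

P(A|B) = 0.1041


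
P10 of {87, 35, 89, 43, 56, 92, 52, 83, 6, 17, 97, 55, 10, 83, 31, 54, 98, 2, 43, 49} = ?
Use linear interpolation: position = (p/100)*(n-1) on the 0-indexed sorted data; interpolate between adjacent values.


Sorted: 2, 6, 10, 17, 31, 35, 43, 43, 49, 52, 54, 55, 56, 83, 83, 87, 89, 92, 97, 98
n = 20
Index = 10/100 * 19 = 1.9000
Lower = data[1] = 6, Upper = data[2] = 10
P10 = 6 + 0.9000*(4) = 9.6000

P10 = 9.6000


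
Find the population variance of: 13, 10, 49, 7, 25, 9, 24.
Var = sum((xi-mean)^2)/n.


Mean = 19.5714
Squared deviations: 43.1837, 91.6122, 866.0408, 158.0408, 29.4694, 111.7551, 19.6122
Sum = 1319.7143
Variance = 1319.7143/7 = 188.5306

Variance = 188.5306


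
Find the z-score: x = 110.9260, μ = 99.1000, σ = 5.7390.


z = (110.9260 - 99.1000)/5.7390
= 11.8260/5.7390
= 2.0606

z = 2.0606


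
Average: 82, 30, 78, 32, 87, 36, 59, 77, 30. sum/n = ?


Sum = 82 + 30 + 78 + 32 + 87 + 36 + 59 + 77 + 30 = 511
n = 9
Mean = 511/9 = 56.7778

Mean = 56.7778


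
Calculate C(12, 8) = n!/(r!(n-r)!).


C(12,8) = 12!/(8! × 4!)
= 479001600/(40320 × 24)
= 495

C(12,8) = 495


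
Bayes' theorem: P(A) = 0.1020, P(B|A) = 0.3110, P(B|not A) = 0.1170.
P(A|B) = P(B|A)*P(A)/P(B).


P(B) = P(B|A)*P(A) + P(B|A')*P(A')
= 0.3110*0.1020 + 0.1170*0.8980
= 0.031722 + 0.105066 = 0.136788
P(A|B) = 0.031722/0.136788 = 0.2319

P(A|B) = 0.2319


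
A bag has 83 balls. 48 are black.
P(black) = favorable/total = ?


P = 48/83 = 0.5783

P = 0.5783


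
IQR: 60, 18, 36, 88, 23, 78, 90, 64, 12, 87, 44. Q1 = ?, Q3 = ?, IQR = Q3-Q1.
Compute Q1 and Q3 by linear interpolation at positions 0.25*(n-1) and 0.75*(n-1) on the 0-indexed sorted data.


Sorted: 12, 18, 23, 36, 44, 60, 64, 78, 87, 88, 90
Q1 (25th %ile) = 29.5000
Q3 (75th %ile) = 82.5000
IQR = 82.5000 - 29.5000 = 53.0000

IQR = 53.0000


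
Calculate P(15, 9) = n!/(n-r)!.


P(15,9) = 15!/6!
= 1307674368000/720
= 1816214400

P(15,9) = 1816214400


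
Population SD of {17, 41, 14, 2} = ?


Mean = 18.5000
Variance = 200.2500
SD = sqrt(200.2500) = 14.1510

SD = 14.1510


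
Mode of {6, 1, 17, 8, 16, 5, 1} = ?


Frequencies: 1:2, 5:1, 6:1, 8:1, 16:1, 17:1
Max frequency = 2
Mode = 1

Mode = 1


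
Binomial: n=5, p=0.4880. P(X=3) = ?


C(5,3) = 10
p^3 = 0.116214
(1-p)^2 = 0.262144
P = 10 * 0.116214 * 0.262144 = 0.3046

P(X=3) = 0.3046


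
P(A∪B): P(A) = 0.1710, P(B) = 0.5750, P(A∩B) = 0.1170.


P(A∪B) = 0.1710 + 0.5750 - 0.1170
= 0.7460 - 0.1170
= 0.6290

P(A∪B) = 0.6290


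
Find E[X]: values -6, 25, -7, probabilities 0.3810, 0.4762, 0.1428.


E[X] = -6*0.3810 + 25*0.4762 - 7*0.1428
= -2.2860 + 11.9050 - 0.9996
= 8.6194

E[X] = 8.6194


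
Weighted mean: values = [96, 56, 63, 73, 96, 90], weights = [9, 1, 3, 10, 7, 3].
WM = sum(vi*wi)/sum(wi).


Numerator = 96*9 + 56*1 + 63*3 + 73*10 + 96*7 + 90*3 = 2781
Denominator = 9 + 1 + 3 + 10 + 7 + 3 = 33
WM = 2781/33 = 84.2727

WM = 84.2727


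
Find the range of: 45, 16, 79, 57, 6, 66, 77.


Max = 79, Min = 6
Range = 79 - 6 = 73

Range = 73


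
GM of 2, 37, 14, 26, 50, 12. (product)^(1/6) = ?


Product = 2 × 37 × 14 × 26 × 50 × 12 = 16161600
GM = 16161600^(1/6) = 15.9006

GM = 15.9006


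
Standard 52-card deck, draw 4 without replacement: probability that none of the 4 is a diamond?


P(no diamonds) = (39/52) × (38/51) × (37/50) × (36/49)
= 0.3038

P = 0.3038


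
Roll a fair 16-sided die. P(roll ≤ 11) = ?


Favorable outcomes (roll ≤ 11): 11
Total outcomes = 16
P = 11/16 = 0.6875

P = 0.6875


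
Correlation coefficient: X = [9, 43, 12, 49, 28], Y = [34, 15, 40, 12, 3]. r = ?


Mean X = 28.2000, Mean Y = 20.8000
SD X = 16.017490, SD Y = 13.934131
Cov = -165.960000
r = -165.960000/(16.017490*13.934131) = -0.7436

r = -0.7436


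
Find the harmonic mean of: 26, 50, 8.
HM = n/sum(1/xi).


Sum of reciprocals = 1/26 + 1/50 + 1/8 = 0.183462
HM = 3/0.183462 = 16.3522

HM = 16.3522


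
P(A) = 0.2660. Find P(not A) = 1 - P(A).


P(not A) = 1 - 0.2660 = 0.7340

P(not A) = 0.7340


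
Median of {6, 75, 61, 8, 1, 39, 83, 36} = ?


Sorted: 1, 6, 8, 36, 39, 61, 75, 83
n = 8 (even)
Middle values: 36 and 39
Median = (36+39)/2 = 37.5000

Median = 37.5000


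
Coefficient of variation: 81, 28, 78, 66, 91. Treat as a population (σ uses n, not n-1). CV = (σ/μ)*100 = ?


Mean = 68.8000
SD = 21.9034
CV = (21.9034/68.8000)*100 = 31.8364%

CV = 31.8364%


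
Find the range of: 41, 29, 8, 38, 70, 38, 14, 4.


Max = 70, Min = 4
Range = 70 - 4 = 66

Range = 66


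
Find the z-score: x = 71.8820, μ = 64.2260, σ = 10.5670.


z = (71.8820 - 64.2260)/10.5670
= 7.6560/10.5670
= 0.7245

z = 0.7245


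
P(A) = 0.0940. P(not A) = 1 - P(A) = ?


P(not A) = 1 - 0.0940 = 0.9060

P(not A) = 0.9060


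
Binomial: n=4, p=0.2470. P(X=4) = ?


C(4,4) = 1
p^4 = 0.003722
(1-p)^0 = 1.000000
P = 1 * 0.003722 * 1.000000 = 0.0037

P(X=4) = 0.0037


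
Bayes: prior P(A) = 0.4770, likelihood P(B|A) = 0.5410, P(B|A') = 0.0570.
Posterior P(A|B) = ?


P(B) = P(B|A)*P(A) + P(B|A')*P(A')
= 0.5410*0.4770 + 0.0570*0.5230
= 0.258057 + 0.029811 = 0.287868
P(A|B) = 0.258057/0.287868 = 0.8964

P(A|B) = 0.8964


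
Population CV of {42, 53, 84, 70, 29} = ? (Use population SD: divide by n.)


Mean = 55.6000
SD = 19.5612
CV = (19.5612/55.6000)*100 = 35.1820%

CV = 35.1820%


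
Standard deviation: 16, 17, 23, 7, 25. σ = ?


Mean = 17.6000
Variance = 39.8400
SD = sqrt(39.8400) = 6.3119

SD = 6.3119


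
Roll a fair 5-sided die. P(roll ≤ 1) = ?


Favorable outcomes (roll ≤ 1): 1
Total outcomes = 5
P = 1/5 = 0.2000

P = 0.2000


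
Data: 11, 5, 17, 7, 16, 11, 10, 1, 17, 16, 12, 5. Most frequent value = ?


Frequencies: 1:1, 5:2, 7:1, 10:1, 11:2, 12:1, 16:2, 17:2
Max frequency = 2
Mode = 5, 11, 16, 17

Mode = 5, 11, 16, 17


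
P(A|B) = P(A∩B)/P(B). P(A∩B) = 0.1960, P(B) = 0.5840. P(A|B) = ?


P(A|B) = 0.1960/0.5840 = 0.3356

P(A|B) = 0.3356


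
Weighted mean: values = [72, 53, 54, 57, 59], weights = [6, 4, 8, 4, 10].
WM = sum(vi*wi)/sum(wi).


Numerator = 72*6 + 53*4 + 54*8 + 57*4 + 59*10 = 1894
Denominator = 6 + 4 + 8 + 4 + 10 = 32
WM = 1894/32 = 59.1875

WM = 59.1875


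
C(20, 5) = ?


C(20,5) = 20!/(5! × 15!)
= 2432902008176640000/(120 × 1307674368000)
= 15504

C(20,5) = 15504


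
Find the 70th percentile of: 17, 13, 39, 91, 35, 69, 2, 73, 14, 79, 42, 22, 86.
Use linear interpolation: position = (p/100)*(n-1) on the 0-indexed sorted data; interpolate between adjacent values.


Sorted: 2, 13, 14, 17, 22, 35, 39, 42, 69, 73, 79, 86, 91
n = 13
Index = 70/100 * 12 = 8.4000
Lower = data[8] = 69, Upper = data[9] = 73
P70 = 69 + 0.4000*(4) = 70.6000

P70 = 70.6000


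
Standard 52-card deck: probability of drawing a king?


4 kings in 52 cards
P = 4/52 = 0.0769

P = 0.0769


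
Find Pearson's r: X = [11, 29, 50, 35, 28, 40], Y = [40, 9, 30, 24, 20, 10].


Mean X = 32.1667, Mean Y = 22.1667
SD X = 11.991895, SD Y = 10.869171
Cov = -46.194444
r = -46.194444/(11.991895*10.869171) = -0.3544

r = -0.3544


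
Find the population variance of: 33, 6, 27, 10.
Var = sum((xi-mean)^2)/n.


Mean = 19.0000
Squared deviations: 196.0000, 169.0000, 64.0000, 81.0000
Sum = 510.0000
Variance = 510.0000/4 = 127.5000

Variance = 127.5000


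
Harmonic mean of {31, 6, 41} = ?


Sum of reciprocals = 1/31 + 1/6 + 1/41 = 0.223315
HM = 3/0.223315 = 13.4339

HM = 13.4339


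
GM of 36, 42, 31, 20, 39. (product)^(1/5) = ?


Product = 36 × 42 × 31 × 20 × 39 = 36560160
GM = 36560160^(1/5) = 32.5538

GM = 32.5538


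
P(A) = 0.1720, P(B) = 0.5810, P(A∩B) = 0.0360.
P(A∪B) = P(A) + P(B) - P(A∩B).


P(A∪B) = 0.1720 + 0.5810 - 0.0360
= 0.7530 - 0.0360
= 0.7170

P(A∪B) = 0.7170


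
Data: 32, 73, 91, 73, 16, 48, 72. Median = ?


Sorted: 16, 32, 48, 72, 73, 73, 91
n = 7 (odd)
Middle value = 72

Median = 72


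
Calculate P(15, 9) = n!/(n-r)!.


P(15,9) = 15!/6!
= 1307674368000/720
= 1816214400

P(15,9) = 1816214400


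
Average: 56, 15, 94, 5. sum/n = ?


Sum = 56 + 15 + 94 + 5 = 170
n = 4
Mean = 170/4 = 42.5000

Mean = 42.5000


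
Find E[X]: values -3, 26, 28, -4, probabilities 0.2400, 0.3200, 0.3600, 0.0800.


E[X] = -3*0.2400 + 26*0.3200 + 28*0.3600 - 4*0.0800
= -0.7200 + 8.3200 + 10.0800 - 0.3200
= 17.3600

E[X] = 17.3600


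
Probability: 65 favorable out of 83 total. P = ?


P = 65/83 = 0.7831

P = 0.7831


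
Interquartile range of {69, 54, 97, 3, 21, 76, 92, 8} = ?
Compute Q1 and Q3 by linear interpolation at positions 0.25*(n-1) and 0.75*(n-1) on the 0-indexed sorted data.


Sorted: 3, 8, 21, 54, 69, 76, 92, 97
Q1 (25th %ile) = 17.7500
Q3 (75th %ile) = 80.0000
IQR = 80.0000 - 17.7500 = 62.2500

IQR = 62.2500


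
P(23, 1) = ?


P(23,1) = 23!/22!
= 25852016738884976640000/1124000727777607680000
= 23

P(23,1) = 23


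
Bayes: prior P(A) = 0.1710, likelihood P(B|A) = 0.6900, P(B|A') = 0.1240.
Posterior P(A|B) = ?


P(B) = P(B|A)*P(A) + P(B|A')*P(A')
= 0.6900*0.1710 + 0.1240*0.8290
= 0.117990 + 0.102796 = 0.220786
P(A|B) = 0.117990/0.220786 = 0.5344

P(A|B) = 0.5344


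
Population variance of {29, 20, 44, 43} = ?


Mean = 34.0000
Squared deviations: 25.0000, 196.0000, 100.0000, 81.0000
Sum = 402.0000
Variance = 402.0000/4 = 100.5000

Variance = 100.5000


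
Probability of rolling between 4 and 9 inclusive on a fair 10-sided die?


Favorable outcomes (4 ≤ roll ≤ 9): 6
Total outcomes = 10
P = 6/10 = 0.6000

P = 0.6000


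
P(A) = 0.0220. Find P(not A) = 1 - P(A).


P(not A) = 1 - 0.0220 = 0.9780

P(not A) = 0.9780


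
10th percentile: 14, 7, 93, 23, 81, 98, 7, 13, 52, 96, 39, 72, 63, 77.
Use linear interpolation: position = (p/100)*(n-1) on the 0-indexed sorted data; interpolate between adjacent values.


Sorted: 7, 7, 13, 14, 23, 39, 52, 63, 72, 77, 81, 93, 96, 98
n = 14
Index = 10/100 * 13 = 1.3000
Lower = data[1] = 7, Upper = data[2] = 13
P10 = 7 + 0.3000*(6) = 8.8000

P10 = 8.8000


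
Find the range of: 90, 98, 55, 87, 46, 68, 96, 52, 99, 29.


Max = 99, Min = 29
Range = 99 - 29 = 70

Range = 70


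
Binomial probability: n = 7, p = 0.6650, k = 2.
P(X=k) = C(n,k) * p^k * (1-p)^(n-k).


C(7,2) = 21
p^2 = 0.442225
(1-p)^5 = 0.004219
P = 21 * 0.442225 * 0.004219 = 0.0392

P(X=2) = 0.0392


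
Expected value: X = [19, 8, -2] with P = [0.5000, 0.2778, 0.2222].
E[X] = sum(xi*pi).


E[X] = 19*0.5000 + 8*0.2778 - 2*0.2222
= 9.5000 + 2.2224 - 0.4444
= 11.2780

E[X] = 11.2780


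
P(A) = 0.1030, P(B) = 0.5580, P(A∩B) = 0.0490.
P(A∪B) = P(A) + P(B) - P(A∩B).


P(A∪B) = 0.1030 + 0.5580 - 0.0490
= 0.6610 - 0.0490
= 0.6120

P(A∪B) = 0.6120


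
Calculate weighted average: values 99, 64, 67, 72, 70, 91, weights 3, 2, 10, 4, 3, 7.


Numerator = 99*3 + 64*2 + 67*10 + 72*4 + 70*3 + 91*7 = 2230
Denominator = 3 + 2 + 10 + 4 + 3 + 7 = 29
WM = 2230/29 = 76.8966

WM = 76.8966


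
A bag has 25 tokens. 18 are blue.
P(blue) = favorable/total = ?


P = 18/25 = 0.7200

P = 0.7200


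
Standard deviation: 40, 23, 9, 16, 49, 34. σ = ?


Mean = 28.5000
Variance = 191.5833
SD = sqrt(191.5833) = 13.8414

SD = 13.8414


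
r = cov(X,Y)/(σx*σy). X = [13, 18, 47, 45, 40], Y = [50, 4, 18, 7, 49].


Mean X = 32.6000, Mean Y = 25.6000
SD X = 14.235168, SD Y = 20.065891
Cov = -65.960000
r = -65.960000/(14.235168*20.065891) = -0.2309

r = -0.2309


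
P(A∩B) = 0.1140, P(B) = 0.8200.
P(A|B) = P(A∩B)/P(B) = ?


P(A|B) = 0.1140/0.8200 = 0.1390

P(A|B) = 0.1390


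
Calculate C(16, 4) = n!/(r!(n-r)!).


C(16,4) = 16!/(4! × 12!)
= 20922789888000/(24 × 479001600)
= 1820

C(16,4) = 1820


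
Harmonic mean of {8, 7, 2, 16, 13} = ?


Sum of reciprocals = 1/8 + 1/7 + 1/2 + 1/16 + 1/13 = 0.907280
HM = 5/0.907280 = 5.5110

HM = 5.5110


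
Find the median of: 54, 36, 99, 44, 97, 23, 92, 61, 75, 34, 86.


Sorted: 23, 34, 36, 44, 54, 61, 75, 86, 92, 97, 99
n = 11 (odd)
Middle value = 61

Median = 61


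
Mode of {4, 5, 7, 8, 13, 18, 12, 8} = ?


Frequencies: 4:1, 5:1, 7:1, 8:2, 12:1, 13:1, 18:1
Max frequency = 2
Mode = 8

Mode = 8


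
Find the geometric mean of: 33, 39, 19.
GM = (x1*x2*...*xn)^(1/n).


Product = 33 × 39 × 19 = 24453
GM = 24453^(1/3) = 29.0253

GM = 29.0253


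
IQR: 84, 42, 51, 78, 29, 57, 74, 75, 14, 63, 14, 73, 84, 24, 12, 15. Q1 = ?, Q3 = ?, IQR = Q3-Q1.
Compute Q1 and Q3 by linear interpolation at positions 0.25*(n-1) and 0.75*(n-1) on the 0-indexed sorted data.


Sorted: 12, 14, 14, 15, 24, 29, 42, 51, 57, 63, 73, 74, 75, 78, 84, 84
Q1 (25th %ile) = 21.7500
Q3 (75th %ile) = 74.2500
IQR = 74.2500 - 21.7500 = 52.5000

IQR = 52.5000


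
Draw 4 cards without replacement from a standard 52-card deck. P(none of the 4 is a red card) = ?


P(no red cards) = (26/52) × (25/51) × (24/50) × (23/49)
= 0.0552

P = 0.0552


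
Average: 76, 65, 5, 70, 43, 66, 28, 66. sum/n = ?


Sum = 76 + 65 + 5 + 70 + 43 + 66 + 28 + 66 = 419
n = 8
Mean = 419/8 = 52.3750

Mean = 52.3750


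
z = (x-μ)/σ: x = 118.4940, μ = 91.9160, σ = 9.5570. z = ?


z = (118.4940 - 91.9160)/9.5570
= 26.5780/9.5570
= 2.7810

z = 2.7810


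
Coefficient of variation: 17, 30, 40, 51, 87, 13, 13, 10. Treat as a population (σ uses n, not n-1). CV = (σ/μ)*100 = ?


Mean = 32.6250
SD = 24.7029
CV = (24.7029/32.6250)*100 = 75.7178%

CV = 75.7178%


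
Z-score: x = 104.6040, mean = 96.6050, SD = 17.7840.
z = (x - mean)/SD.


z = (104.6040 - 96.6050)/17.7840
= 7.9990/17.7840
= 0.4498

z = 0.4498


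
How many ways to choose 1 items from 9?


C(9,1) = 9!/(1! × 8!)
= 362880/(1 × 40320)
= 9

C(9,1) = 9


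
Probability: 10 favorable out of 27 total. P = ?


P = 10/27 = 0.3704

P = 0.3704


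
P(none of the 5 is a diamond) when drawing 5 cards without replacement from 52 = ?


P(no diamonds) = (39/52) × (38/51) × (37/50) × (36/49) × (35/48)
= 0.2215

P = 0.2215


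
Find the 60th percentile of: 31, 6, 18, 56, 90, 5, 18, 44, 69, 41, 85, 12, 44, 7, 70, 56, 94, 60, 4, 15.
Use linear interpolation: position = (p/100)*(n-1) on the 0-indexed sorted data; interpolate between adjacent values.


Sorted: 4, 5, 6, 7, 12, 15, 18, 18, 31, 41, 44, 44, 56, 56, 60, 69, 70, 85, 90, 94
n = 20
Index = 60/100 * 19 = 11.4000
Lower = data[11] = 44, Upper = data[12] = 56
P60 = 44 + 0.4000*(12) = 48.8000

P60 = 48.8000


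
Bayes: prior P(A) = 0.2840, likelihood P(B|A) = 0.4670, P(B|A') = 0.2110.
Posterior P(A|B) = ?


P(B) = P(B|A)*P(A) + P(B|A')*P(A')
= 0.4670*0.2840 + 0.2110*0.7160
= 0.132628 + 0.151076 = 0.283704
P(A|B) = 0.132628/0.283704 = 0.4675

P(A|B) = 0.4675


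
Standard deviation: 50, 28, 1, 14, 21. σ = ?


Mean = 22.8000
Variance = 264.5600
SD = sqrt(264.5600) = 16.2653

SD = 16.2653


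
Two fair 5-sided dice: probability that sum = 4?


Total outcomes = 5×5 = 25
Favorable (sum = 4): 3
P = 3/25 = 0.1200

P = 0.1200


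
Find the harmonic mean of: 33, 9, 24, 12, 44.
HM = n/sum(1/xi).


Sum of reciprocals = 1/33 + 1/9 + 1/24 + 1/12 + 1/44 = 0.289141
HM = 5/0.289141 = 17.2926

HM = 17.2926


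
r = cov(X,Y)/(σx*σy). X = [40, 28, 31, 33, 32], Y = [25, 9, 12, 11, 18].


Mean X = 32.8000, Mean Y = 15.0000
SD X = 3.969887, SD Y = 5.830952
Cov = 20.600000
r = 20.600000/(3.969887*5.830952) = 0.8899

r = 0.8899


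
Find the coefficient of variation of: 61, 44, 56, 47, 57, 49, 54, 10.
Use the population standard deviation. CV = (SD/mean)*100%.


Mean = 47.2500
SD = 15.0312
CV = (15.0312/47.2500)*100 = 31.8121%

CV = 31.8121%


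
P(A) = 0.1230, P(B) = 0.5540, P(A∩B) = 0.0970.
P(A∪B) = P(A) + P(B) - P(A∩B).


P(A∪B) = 0.1230 + 0.5540 - 0.0970
= 0.6770 - 0.0970
= 0.5800

P(A∪B) = 0.5800
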